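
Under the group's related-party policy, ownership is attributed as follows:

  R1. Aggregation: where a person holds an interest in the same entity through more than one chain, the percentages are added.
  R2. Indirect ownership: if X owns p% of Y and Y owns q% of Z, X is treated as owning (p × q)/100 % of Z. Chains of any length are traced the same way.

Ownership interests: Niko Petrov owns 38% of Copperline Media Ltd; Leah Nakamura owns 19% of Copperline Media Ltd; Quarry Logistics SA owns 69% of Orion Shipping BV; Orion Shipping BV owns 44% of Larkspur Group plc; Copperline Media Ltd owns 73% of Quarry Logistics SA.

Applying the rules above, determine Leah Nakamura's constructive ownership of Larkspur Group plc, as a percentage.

Chain via Copperline Media Ltd → Quarry Logistics SA → Orion Shipping BV (R2): 19% × 73% × 69% × 44% = 4.210932% of Larkspur Group plc.

4.210932%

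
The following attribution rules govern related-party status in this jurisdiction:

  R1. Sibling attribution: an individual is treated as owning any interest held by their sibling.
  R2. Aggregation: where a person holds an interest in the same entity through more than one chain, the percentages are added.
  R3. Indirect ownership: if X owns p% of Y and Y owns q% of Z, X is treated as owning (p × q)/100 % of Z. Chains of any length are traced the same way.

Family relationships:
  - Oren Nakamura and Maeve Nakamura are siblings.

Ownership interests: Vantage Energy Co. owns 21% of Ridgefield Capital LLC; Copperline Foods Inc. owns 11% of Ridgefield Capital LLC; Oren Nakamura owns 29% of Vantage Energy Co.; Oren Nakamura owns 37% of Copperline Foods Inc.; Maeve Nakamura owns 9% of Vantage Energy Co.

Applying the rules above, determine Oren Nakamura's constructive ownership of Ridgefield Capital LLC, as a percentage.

By sibling attribution (R1), Oren Nakamura is treated as also owning Maeve Nakamura's interest in Vantage Energy Co, giving 29% + 9% = 38%.
Chain via Vantage Energy Co. (R3): 38% × 21% = 7.98% of Ridgefield Capital LLC.
Chain via Copperline Foods Inc. (R3): 37% × 11% = 4.07% of Ridgefield Capital LLC.
Aggregating (R2): 7.98% + 4.07% = 12.05%.

12.05%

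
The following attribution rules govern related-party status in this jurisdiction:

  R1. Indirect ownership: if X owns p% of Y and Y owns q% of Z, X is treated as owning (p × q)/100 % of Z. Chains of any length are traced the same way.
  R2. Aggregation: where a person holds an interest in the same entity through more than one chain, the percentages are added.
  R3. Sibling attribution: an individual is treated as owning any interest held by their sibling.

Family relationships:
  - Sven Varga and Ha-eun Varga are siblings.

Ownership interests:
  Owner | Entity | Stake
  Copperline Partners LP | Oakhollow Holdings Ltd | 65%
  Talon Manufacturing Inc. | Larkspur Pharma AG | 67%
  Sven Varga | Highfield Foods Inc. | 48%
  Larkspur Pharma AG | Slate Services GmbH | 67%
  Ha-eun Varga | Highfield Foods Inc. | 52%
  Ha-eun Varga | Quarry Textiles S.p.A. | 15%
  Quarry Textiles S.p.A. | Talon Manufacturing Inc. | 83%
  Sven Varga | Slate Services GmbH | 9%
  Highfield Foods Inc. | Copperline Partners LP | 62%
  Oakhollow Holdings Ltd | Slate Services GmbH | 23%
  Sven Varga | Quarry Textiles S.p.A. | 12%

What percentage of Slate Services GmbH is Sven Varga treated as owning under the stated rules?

By sibling attribution (R3), Sven Varga is treated as also owning Ha-eun Varga's interest in Quarry Textiles S.p.A, giving 12% + 15% = 27%.
By sibling attribution (R3), Sven Varga is treated as also owning Ha-eun Varga's interest in Highfield Foods Inc, giving 48% + 52% = 100%.
Chain via Quarry Textiles S.p.A. → Talon Manufacturing Inc. → Larkspur Pharma AG (R1): 27% × 83% × 67% × 67% = 10.059849% of Slate Services GmbH.
Chain via Highfield Foods Inc. → Copperline Partners LP → Oakhollow Holdings Ltd (R1): 100% × 62% × 65% × 23% = 9.269% of Slate Services GmbH.
Direct interest in Slate Services GmbH: 9%.
Aggregating (R2): 10.059849% + 9.269% + 9% = 28.328849%.

28.328849%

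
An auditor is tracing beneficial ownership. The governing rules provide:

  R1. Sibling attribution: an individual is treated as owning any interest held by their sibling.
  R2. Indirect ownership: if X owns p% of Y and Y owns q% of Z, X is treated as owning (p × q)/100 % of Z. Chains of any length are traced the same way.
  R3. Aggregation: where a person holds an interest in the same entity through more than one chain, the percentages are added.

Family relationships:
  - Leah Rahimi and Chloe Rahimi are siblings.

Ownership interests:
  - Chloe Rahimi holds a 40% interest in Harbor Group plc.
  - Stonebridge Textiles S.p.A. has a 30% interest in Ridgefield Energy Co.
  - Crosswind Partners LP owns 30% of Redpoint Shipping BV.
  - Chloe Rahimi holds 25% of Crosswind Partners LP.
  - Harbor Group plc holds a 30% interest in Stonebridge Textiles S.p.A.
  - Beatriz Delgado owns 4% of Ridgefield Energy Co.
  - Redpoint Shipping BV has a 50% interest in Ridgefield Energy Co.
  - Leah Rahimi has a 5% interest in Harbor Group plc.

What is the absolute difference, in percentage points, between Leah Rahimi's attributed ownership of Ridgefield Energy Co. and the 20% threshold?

By sibling attribution (R1), Leah Rahimi is treated as also owning Chloe Rahimi's interest in Harbor Group plc, giving 5% + 40% = 45%.
By sibling attribution (R1), Leah Rahimi is treated as owning Chloe Rahimi's 25% interest in Crosswind Partners LP.
Chain via Harbor Group plc → Stonebridge Textiles S.p.A. (R2): 45% × 30% × 30% = 4.05% of Ridgefield Energy Co.
Chain via Crosswind Partners LP → Redpoint Shipping BV (R2): 25% × 30% × 50% = 3.75% of Ridgefield Energy Co.
Aggregating (R3): 4.05% + 3.75% = 7.8%.
7.8% falls short of the 20% threshold by 12.2 percentage points.

12.2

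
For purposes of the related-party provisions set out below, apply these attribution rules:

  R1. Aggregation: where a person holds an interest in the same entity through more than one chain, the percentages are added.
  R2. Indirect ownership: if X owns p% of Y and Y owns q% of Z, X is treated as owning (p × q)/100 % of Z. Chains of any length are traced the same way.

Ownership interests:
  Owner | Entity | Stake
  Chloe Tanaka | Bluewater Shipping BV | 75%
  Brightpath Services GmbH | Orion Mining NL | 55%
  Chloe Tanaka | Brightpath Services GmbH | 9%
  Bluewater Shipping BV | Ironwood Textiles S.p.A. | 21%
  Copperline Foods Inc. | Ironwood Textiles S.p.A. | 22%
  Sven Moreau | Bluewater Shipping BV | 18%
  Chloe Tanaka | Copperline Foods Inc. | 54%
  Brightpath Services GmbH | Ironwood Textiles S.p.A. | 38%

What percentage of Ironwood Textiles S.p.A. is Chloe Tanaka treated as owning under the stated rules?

31.05%

Chain via Copperline Foods Inc. (R2): 54% × 22% = 11.88% of Ironwood Textiles S.p.A.
Chain via Brightpath Services GmbH (R2): 9% × 38% = 3.42% of Ironwood Textiles S.p.A.
Chain via Bluewater Shipping BV (R2): 75% × 21% = 15.75% of Ironwood Textiles S.p.A.
Aggregating (R1): 11.88% + 3.42% + 15.75% = 31.05%.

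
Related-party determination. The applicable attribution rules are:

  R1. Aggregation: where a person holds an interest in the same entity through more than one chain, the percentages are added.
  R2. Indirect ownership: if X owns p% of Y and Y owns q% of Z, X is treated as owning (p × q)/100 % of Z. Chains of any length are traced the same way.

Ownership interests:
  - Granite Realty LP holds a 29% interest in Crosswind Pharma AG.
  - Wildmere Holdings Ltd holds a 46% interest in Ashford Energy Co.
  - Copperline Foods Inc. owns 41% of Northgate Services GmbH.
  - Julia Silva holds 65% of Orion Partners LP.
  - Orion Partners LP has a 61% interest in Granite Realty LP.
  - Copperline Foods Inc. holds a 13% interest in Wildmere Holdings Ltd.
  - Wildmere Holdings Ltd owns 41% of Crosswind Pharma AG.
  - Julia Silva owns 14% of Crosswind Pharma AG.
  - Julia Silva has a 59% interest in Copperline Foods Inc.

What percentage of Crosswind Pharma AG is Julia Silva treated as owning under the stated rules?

Chain via Copperline Foods Inc. → Wildmere Holdings Ltd (R2): 59% × 13% × 41% = 3.1447% of Crosswind Pharma AG.
Chain via Orion Partners LP → Granite Realty LP (R2): 65% × 61% × 29% = 11.4985% of Crosswind Pharma AG.
Direct interest in Crosswind Pharma AG: 14%.
Aggregating (R1): 3.1447% + 11.4985% + 14% = 28.6432%.

28.6432%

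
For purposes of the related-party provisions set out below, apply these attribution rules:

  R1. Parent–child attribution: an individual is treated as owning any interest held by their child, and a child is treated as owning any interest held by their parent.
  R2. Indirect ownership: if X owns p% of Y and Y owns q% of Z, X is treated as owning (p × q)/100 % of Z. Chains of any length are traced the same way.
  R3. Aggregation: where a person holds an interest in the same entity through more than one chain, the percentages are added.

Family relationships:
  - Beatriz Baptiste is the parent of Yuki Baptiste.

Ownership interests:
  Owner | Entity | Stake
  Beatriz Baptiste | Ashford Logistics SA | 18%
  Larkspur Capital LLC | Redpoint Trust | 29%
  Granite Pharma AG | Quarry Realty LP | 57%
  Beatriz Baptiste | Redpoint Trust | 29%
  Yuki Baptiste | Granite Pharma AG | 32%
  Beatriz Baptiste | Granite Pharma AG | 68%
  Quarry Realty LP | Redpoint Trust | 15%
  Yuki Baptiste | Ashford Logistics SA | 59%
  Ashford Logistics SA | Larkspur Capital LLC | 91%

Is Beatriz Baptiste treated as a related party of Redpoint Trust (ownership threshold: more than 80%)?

By parent–child attribution (R1), Beatriz Baptiste is treated as also owning Yuki Baptiste's interest in Granite Pharma AG, giving 68% + 32% = 100%.
By parent–child attribution (R1), Beatriz Baptiste is treated as also owning Yuki Baptiste's interest in Ashford Logistics SA, giving 18% + 59% = 77%.
Chain via Granite Pharma AG → Quarry Realty LP (R2): 100% × 57% × 15% = 8.55% of Redpoint Trust.
Chain via Ashford Logistics SA → Larkspur Capital LLC (R2): 77% × 91% × 29% = 20.3203% of Redpoint Trust.
Direct interest in Redpoint Trust: 29%.
Aggregating (R3): 8.55% + 20.3203% + 29% = 57.8703%.
57.8703% does not exceed the 80% threshold, so Beatriz is not a related party to Redpoint Trust.

No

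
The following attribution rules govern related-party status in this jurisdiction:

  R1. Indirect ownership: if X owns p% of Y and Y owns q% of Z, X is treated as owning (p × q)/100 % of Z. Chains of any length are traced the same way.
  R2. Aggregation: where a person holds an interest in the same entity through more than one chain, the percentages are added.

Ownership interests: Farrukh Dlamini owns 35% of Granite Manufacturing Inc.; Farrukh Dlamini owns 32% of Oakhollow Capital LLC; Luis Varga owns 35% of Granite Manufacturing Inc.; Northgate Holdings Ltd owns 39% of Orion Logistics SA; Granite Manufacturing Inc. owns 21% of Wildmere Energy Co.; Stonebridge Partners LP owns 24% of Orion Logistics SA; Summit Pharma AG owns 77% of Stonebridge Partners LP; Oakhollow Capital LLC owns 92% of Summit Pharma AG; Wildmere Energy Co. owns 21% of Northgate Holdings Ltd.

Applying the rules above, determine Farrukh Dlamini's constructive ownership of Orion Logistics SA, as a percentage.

6.042477%

Chain via Granite Manufacturing Inc. → Wildmere Energy Co. → Northgate Holdings Ltd (R1): 35% × 21% × 21% × 39% = 0.601965% of Orion Logistics SA.
Chain via Oakhollow Capital LLC → Summit Pharma AG → Stonebridge Partners LP (R1): 32% × 92% × 77% × 24% = 5.440512% of Orion Logistics SA.
Aggregating (R2): 0.601965% + 5.440512% = 6.042477%.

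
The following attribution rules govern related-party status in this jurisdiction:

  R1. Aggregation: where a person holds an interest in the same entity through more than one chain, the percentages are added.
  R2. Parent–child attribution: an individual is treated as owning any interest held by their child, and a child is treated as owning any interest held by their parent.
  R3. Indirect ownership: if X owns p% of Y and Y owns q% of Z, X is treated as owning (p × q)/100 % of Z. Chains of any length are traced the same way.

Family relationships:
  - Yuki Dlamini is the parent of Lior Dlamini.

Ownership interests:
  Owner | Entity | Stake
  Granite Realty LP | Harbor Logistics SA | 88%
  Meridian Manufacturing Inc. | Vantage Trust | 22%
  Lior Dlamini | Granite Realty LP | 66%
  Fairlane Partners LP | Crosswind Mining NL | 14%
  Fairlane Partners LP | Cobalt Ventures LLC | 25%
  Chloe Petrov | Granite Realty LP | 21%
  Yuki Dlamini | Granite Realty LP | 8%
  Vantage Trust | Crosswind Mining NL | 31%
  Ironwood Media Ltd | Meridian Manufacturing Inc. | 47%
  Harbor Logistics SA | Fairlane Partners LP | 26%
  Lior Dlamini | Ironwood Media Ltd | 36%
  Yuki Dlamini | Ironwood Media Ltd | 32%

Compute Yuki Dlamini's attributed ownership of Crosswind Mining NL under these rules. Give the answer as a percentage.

By parent–child attribution (R2), Yuki Dlamini is treated as also owning Lior Dlamini's interest in Ironwood Media Ltd, giving 32% + 36% = 68%.
By parent–child attribution (R2), Yuki Dlamini is treated as also owning Lior Dlamini's interest in Granite Realty LP, giving 8% + 66% = 74%.
Chain via Ironwood Media Ltd → Meridian Manufacturing Inc. → Vantage Trust (R3): 68% × 47% × 22% × 31% = 2.179672% of Crosswind Mining NL.
Chain via Granite Realty LP → Harbor Logistics SA → Fairlane Partners LP (R3): 74% × 88% × 26% × 14% = 2.370368% of Crosswind Mining NL.
Aggregating (R1): 2.179672% + 2.370368% = 4.55004%.

4.55004%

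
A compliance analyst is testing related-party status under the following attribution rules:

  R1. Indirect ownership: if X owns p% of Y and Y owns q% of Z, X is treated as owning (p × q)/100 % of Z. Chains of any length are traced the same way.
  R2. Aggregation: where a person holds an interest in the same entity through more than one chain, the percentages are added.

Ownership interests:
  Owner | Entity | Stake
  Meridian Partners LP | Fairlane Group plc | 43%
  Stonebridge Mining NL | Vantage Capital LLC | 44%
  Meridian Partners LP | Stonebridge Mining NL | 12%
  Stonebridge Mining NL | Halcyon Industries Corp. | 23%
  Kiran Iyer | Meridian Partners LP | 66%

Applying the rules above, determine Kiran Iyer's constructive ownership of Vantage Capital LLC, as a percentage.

3.4848%

Chain via Meridian Partners LP → Stonebridge Mining NL (R1): 66% × 12% × 44% = 3.4848% of Vantage Capital LLC.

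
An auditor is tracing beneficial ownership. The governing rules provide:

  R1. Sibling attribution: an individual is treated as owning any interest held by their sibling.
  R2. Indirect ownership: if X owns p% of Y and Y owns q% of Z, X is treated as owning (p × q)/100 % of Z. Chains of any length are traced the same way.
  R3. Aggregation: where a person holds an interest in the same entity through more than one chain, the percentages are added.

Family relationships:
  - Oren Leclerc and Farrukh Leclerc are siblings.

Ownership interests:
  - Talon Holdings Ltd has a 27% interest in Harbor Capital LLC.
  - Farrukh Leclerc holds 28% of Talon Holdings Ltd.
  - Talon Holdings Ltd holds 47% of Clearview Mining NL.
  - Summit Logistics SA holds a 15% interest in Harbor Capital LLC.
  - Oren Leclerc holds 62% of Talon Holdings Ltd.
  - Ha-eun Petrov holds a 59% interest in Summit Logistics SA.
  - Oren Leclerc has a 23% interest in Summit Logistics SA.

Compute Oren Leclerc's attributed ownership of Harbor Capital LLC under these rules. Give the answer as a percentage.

27.75%

By sibling attribution (R1), Oren Leclerc is treated as also owning Farrukh Leclerc's interest in Talon Holdings Ltd, giving 62% + 28% = 90%.
Chain via Summit Logistics SA (R2): 23% × 15% = 3.45% of Harbor Capital LLC.
Chain via Talon Holdings Ltd (R2): 90% × 27% = 24.3% of Harbor Capital LLC.
Aggregating (R3): 3.45% + 24.3% = 27.75%.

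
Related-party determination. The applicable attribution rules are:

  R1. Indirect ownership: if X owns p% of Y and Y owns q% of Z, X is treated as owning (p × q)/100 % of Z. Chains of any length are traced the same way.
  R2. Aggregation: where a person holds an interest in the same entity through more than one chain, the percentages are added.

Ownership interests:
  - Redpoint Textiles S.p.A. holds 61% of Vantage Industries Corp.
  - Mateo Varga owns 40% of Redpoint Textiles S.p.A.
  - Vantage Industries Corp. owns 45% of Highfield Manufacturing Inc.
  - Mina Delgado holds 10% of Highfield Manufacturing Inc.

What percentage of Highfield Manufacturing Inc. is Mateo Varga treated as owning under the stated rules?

Chain via Redpoint Textiles S.p.A. → Vantage Industries Corp. (R1): 40% × 61% × 45% = 10.98% of Highfield Manufacturing Inc.

10.98%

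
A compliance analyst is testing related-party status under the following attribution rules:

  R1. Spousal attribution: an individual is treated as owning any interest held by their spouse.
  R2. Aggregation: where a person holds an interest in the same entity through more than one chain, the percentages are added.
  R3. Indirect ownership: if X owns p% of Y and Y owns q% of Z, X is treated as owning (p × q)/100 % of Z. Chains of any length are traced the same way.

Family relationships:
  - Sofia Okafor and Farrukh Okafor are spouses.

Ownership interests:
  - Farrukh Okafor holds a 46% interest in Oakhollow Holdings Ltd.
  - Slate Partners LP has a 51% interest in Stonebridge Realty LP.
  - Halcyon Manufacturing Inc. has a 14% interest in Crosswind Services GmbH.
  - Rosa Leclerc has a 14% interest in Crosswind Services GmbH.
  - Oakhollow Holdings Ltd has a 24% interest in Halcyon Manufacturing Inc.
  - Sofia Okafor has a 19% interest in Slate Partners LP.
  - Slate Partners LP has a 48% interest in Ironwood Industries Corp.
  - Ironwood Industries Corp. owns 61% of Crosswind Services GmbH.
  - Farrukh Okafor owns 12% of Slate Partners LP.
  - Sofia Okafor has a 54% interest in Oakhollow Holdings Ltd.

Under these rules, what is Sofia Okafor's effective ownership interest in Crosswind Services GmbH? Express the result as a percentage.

By spousal attribution (R1), Sofia Okafor is treated as also owning Farrukh Okafor's interest in Oakhollow Holdings Ltd, giving 54% + 46% = 100%.
By spousal attribution (R1), Sofia Okafor is treated as also owning Farrukh Okafor's interest in Slate Partners LP, giving 19% + 12% = 31%.
Chain via Oakhollow Holdings Ltd → Halcyon Manufacturing Inc. (R3): 100% × 24% × 14% = 3.36% of Crosswind Services GmbH.
Chain via Slate Partners LP → Ironwood Industries Corp. (R3): 31% × 48% × 61% = 9.0768% of Crosswind Services GmbH.
Aggregating (R2): 3.36% + 9.0768% = 12.4368%.

12.4368%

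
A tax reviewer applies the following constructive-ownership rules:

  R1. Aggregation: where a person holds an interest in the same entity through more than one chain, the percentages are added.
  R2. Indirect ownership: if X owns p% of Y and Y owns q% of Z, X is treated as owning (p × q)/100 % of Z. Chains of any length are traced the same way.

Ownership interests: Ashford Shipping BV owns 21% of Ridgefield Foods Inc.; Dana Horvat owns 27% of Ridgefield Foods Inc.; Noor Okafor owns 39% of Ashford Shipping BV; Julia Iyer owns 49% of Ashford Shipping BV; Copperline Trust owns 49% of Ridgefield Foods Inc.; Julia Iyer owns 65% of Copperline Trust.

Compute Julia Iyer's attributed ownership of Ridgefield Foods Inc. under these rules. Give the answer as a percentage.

Chain via Copperline Trust (R2): 65% × 49% = 31.85% of Ridgefield Foods Inc.
Chain via Ashford Shipping BV (R2): 49% × 21% = 10.29% of Ridgefield Foods Inc.
Aggregating (R1): 31.85% + 10.29% = 42.14%.

42.14%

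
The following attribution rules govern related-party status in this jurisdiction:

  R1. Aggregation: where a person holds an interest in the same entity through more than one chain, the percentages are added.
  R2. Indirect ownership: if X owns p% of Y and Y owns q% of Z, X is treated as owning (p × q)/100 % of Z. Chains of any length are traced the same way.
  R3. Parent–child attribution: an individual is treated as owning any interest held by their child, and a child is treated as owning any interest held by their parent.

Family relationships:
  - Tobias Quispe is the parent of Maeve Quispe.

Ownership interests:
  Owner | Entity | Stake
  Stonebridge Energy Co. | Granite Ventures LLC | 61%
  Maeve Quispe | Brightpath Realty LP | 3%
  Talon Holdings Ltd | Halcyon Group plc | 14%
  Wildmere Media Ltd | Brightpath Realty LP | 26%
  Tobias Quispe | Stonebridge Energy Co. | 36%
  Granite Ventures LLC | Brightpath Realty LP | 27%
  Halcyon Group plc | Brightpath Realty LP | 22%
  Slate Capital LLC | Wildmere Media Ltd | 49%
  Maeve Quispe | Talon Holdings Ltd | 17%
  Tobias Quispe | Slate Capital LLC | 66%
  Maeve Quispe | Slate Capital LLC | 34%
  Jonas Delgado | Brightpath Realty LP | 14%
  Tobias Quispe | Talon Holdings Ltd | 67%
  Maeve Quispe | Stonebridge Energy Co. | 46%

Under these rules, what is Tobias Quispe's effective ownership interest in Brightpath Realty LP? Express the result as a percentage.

31.8326%

By parent–child attribution (R3), Tobias Quispe is treated as also owning Maeve Quispe's interest in Stonebridge Energy Co, giving 36% + 46% = 82%.
By parent–child attribution (R3), Tobias Quispe is treated as also owning Maeve Quispe's interest in Slate Capital LLC, giving 66% + 34% = 100%.
By parent–child attribution (R3), Tobias Quispe is treated as also owning Maeve Quispe's interest in Talon Holdings Ltd, giving 67% + 17% = 84%.
By parent–child attribution (R3), Tobias Quispe is treated as owning Maeve Quispe's 3% interest in Brightpath Realty LP.
Chain via Stonebridge Energy Co. → Granite Ventures LLC (R2): 82% × 61% × 27% = 13.5054% of Brightpath Realty LP.
Chain via Slate Capital LLC → Wildmere Media Ltd (R2): 100% × 49% × 26% = 12.74% of Brightpath Realty LP.
Chain via Talon Holdings Ltd → Halcyon Group plc (R2): 84% × 14% × 22% = 2.5872% of Brightpath Realty LP.
Direct interest in Brightpath Realty LP: 3%.
Aggregating (R1): 13.5054% + 12.74% + 2.5872% + 3% = 31.8326%.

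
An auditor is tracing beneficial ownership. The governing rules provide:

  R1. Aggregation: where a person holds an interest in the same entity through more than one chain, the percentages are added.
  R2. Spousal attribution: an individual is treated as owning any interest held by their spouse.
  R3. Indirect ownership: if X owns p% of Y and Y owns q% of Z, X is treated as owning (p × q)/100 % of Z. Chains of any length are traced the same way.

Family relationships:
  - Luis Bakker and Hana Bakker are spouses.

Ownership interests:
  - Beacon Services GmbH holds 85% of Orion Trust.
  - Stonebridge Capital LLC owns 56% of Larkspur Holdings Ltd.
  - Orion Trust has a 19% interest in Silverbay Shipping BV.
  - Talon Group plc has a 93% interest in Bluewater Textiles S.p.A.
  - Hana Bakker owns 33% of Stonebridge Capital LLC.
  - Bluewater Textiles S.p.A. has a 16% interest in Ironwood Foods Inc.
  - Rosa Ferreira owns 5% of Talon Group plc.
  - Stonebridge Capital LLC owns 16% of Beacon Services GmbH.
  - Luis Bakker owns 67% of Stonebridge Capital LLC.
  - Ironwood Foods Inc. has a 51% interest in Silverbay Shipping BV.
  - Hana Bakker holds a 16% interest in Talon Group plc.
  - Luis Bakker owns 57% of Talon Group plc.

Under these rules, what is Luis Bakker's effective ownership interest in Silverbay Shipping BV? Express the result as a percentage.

By spousal attribution (R2), Luis Bakker is treated as also owning Hana Bakker's interest in Stonebridge Capital LLC, giving 67% + 33% = 100%.
By spousal attribution (R2), Luis Bakker is treated as also owning Hana Bakker's interest in Talon Group plc, giving 57% + 16% = 73%.
Chain via Stonebridge Capital LLC → Beacon Services GmbH → Orion Trust (R3): 100% × 16% × 85% × 19% = 2.584% of Silverbay Shipping BV.
Chain via Talon Group plc → Bluewater Textiles S.p.A. → Ironwood Foods Inc. (R3): 73% × 93% × 16% × 51% = 5.539824% of Silverbay Shipping BV.
Aggregating (R1): 2.584% + 5.539824% = 8.123824%.

8.123824%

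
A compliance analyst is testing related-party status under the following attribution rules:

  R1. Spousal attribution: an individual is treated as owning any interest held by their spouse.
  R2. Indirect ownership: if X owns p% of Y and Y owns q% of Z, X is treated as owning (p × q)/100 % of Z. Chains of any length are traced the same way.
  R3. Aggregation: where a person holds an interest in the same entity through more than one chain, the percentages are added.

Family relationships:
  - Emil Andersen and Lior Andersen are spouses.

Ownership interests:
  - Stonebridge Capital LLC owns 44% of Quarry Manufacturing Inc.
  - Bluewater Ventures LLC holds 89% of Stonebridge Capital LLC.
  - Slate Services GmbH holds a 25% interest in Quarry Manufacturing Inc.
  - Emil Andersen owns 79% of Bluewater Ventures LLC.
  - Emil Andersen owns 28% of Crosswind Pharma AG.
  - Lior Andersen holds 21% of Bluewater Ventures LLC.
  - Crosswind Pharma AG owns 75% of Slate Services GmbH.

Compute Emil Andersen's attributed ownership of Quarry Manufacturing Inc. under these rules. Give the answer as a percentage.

By spousal attribution (R1), Emil Andersen is treated as also owning Lior Andersen's interest in Bluewater Ventures LLC, giving 79% + 21% = 100%.
Chain via Bluewater Ventures LLC → Stonebridge Capital LLC (R2): 100% × 89% × 44% = 39.16% of Quarry Manufacturing Inc.
Chain via Crosswind Pharma AG → Slate Services GmbH (R2): 28% × 75% × 25% = 5.25% of Quarry Manufacturing Inc.
Aggregating (R3): 39.16% + 5.25% = 44.41%.

44.41%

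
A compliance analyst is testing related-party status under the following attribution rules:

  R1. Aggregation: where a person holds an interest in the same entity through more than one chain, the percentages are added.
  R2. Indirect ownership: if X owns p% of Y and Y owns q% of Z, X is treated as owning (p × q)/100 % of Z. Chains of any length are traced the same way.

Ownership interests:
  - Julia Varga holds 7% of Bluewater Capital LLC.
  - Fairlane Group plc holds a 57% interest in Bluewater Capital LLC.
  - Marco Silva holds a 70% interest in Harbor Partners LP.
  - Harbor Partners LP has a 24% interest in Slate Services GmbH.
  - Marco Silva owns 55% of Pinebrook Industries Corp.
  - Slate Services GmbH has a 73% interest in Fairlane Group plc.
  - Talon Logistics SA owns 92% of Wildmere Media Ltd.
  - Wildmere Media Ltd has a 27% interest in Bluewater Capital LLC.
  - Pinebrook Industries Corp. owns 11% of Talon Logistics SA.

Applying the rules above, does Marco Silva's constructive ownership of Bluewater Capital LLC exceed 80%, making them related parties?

No

Chain via Pinebrook Industries Corp. → Talon Logistics SA → Wildmere Media Ltd (R2): 55% × 11% × 92% × 27% = 1.50282% of Bluewater Capital LLC.
Chain via Harbor Partners LP → Slate Services GmbH → Fairlane Group plc (R2): 70% × 24% × 73% × 57% = 6.99048% of Bluewater Capital LLC.
Aggregating (R1): 1.50282% + 6.99048% = 8.4933%.
8.4933% does not exceed the 80% threshold, so Marco is not a related party to Bluewater Capital LLC.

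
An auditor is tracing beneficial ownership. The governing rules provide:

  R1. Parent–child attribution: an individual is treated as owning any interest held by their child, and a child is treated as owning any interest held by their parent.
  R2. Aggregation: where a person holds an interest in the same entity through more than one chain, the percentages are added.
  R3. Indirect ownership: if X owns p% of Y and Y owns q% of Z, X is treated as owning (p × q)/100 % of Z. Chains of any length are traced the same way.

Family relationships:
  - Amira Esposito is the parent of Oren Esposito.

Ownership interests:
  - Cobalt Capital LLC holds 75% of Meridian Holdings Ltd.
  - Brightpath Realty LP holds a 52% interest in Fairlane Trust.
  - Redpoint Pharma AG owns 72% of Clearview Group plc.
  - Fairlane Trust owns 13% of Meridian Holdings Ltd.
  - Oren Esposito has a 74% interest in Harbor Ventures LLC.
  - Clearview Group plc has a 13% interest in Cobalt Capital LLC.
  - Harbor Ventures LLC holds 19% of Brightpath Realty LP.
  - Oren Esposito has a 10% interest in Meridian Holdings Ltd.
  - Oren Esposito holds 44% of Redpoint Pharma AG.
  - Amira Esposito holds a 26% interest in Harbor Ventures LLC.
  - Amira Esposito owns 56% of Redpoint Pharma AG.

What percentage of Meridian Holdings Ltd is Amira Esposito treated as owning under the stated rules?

18.3044%

By parent–child attribution (R1), Amira Esposito is treated as also owning Oren Esposito's interest in Redpoint Pharma AG, giving 56% + 44% = 100%.
By parent–child attribution (R1), Amira Esposito is treated as also owning Oren Esposito's interest in Harbor Ventures LLC, giving 26% + 74% = 100%.
By parent–child attribution (R1), Amira Esposito is treated as owning Oren Esposito's 10% interest in Meridian Holdings Ltd.
Chain via Redpoint Pharma AG → Clearview Group plc → Cobalt Capital LLC (R3): 100% × 72% × 13% × 75% = 7.02% of Meridian Holdings Ltd.
Chain via Harbor Ventures LLC → Brightpath Realty LP → Fairlane Trust (R3): 100% × 19% × 52% × 13% = 1.2844% of Meridian Holdings Ltd.
Direct interest in Meridian Holdings Ltd: 10%.
Aggregating (R2): 7.02% + 1.2844% + 10% = 18.3044%.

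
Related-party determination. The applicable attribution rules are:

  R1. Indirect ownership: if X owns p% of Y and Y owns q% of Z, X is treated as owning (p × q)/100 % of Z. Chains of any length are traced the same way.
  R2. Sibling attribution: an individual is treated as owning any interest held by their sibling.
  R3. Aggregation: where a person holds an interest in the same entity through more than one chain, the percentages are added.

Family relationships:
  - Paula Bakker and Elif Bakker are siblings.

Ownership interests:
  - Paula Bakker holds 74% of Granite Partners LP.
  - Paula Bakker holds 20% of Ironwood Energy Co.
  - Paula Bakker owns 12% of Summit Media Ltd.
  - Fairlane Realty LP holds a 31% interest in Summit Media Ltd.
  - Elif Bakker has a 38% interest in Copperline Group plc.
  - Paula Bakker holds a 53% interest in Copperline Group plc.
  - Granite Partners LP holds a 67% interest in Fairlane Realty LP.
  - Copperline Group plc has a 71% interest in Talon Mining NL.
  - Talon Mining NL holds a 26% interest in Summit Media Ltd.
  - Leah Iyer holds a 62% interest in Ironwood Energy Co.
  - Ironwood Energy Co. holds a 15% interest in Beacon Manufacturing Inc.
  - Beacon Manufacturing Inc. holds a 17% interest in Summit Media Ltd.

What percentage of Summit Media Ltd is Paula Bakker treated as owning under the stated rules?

By sibling attribution (R2), Paula Bakker is treated as also owning Elif Bakker's interest in Copperline Group plc, giving 53% + 38% = 91%.
Chain via Ironwood Energy Co. → Beacon Manufacturing Inc. (R1): 20% × 15% × 17% = 0.51% of Summit Media Ltd.
Chain via Copperline Group plc → Talon Mining NL (R1): 91% × 71% × 26% = 16.7986% of Summit Media Ltd.
Chain via Granite Partners LP → Fairlane Realty LP (R1): 74% × 67% × 31% = 15.3698% of Summit Media Ltd.
Direct interest in Summit Media Ltd: 12%.
Aggregating (R3): 0.51% + 16.7986% + 15.3698% + 12% = 44.6784%.

44.6784%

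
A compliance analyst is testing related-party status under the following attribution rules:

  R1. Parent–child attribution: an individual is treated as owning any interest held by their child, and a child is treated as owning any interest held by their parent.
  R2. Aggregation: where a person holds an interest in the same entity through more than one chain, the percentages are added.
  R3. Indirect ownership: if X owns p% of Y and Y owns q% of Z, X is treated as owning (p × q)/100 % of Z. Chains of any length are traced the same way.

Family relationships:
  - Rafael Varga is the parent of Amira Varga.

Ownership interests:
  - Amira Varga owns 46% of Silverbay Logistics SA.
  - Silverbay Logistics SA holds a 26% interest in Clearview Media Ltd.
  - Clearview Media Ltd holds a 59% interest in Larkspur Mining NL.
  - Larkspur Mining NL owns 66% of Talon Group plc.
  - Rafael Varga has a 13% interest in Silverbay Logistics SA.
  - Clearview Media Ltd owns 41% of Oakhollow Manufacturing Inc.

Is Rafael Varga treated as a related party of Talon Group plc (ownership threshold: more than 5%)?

Yes

By parent–child attribution (R1), Rafael Varga is treated as also owning Amira Varga's interest in Silverbay Logistics SA, giving 13% + 46% = 59%.
Chain via Silverbay Logistics SA → Clearview Media Ltd → Larkspur Mining NL (R3): 59% × 26% × 59% × 66% = 5.973396% of Talon Group plc.
5.973396% exceeds the 5% threshold, so Rafael is a related party to Talon Group plc.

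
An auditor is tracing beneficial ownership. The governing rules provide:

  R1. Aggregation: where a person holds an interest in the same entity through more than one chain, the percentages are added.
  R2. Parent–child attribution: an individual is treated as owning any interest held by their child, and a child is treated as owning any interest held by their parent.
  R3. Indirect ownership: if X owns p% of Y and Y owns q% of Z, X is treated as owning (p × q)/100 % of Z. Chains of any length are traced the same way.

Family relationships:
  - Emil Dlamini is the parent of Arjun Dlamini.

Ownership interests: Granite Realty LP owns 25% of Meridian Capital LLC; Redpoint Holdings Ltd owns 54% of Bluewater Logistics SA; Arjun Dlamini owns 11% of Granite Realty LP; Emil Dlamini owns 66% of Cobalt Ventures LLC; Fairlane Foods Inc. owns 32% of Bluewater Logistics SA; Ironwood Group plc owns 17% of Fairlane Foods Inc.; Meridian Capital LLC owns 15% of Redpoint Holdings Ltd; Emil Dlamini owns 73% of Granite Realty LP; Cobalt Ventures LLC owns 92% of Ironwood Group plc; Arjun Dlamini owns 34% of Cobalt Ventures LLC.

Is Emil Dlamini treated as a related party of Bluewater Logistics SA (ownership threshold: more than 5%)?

Yes

By parent–child attribution (R2), Emil Dlamini is treated as also owning Arjun Dlamini's interest in Granite Realty LP, giving 73% + 11% = 84%.
By parent–child attribution (R2), Emil Dlamini is treated as also owning Arjun Dlamini's interest in Cobalt Ventures LLC, giving 66% + 34% = 100%.
Chain via Granite Realty LP → Meridian Capital LLC → Redpoint Holdings Ltd (R3): 84% × 25% × 15% × 54% = 1.701% of Bluewater Logistics SA.
Chain via Cobalt Ventures LLC → Ironwood Group plc → Fairlane Foods Inc. (R3): 100% × 92% × 17% × 32% = 5.0048% of Bluewater Logistics SA.
Aggregating (R1): 1.701% + 5.0048% = 6.7058%.
6.7058% exceeds the 5% threshold, so Emil is a related party to Bluewater Logistics SA.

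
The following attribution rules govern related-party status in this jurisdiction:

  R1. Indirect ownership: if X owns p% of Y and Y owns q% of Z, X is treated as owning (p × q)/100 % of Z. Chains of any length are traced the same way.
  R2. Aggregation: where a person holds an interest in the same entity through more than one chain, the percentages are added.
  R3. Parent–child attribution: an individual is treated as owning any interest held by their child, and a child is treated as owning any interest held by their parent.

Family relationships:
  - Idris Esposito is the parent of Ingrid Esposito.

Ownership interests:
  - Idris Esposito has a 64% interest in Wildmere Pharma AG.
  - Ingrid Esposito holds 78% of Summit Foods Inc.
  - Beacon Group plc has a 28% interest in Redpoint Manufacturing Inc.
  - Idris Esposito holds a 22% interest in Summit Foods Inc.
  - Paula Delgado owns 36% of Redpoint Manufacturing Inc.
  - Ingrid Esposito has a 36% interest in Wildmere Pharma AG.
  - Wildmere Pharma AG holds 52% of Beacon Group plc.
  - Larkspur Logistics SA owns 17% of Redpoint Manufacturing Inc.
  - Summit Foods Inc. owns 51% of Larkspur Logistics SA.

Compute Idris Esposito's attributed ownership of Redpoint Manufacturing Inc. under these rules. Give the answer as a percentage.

23.23%

By parent–child attribution (R3), Idris Esposito is treated as also owning Ingrid Esposito's interest in Summit Foods Inc, giving 22% + 78% = 100%.
By parent–child attribution (R3), Idris Esposito is treated as also owning Ingrid Esposito's interest in Wildmere Pharma AG, giving 64% + 36% = 100%.
Chain via Summit Foods Inc. → Larkspur Logistics SA (R1): 100% × 51% × 17% = 8.67% of Redpoint Manufacturing Inc.
Chain via Wildmere Pharma AG → Beacon Group plc (R1): 100% × 52% × 28% = 14.56% of Redpoint Manufacturing Inc.
Aggregating (R2): 8.67% + 14.56% = 23.23%.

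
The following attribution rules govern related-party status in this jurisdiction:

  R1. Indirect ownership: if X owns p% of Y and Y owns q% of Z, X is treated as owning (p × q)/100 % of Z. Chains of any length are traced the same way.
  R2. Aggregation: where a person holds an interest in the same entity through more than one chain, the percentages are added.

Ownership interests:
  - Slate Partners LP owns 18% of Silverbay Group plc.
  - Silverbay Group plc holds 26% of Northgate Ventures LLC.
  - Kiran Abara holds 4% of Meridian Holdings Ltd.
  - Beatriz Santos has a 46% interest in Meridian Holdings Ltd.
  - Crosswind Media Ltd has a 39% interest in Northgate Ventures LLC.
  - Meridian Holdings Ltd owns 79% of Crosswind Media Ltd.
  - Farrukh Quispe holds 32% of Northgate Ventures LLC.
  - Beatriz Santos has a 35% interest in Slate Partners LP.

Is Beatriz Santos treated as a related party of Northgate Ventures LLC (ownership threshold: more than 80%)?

No

Chain via Slate Partners LP → Silverbay Group plc (R1): 35% × 18% × 26% = 1.638% of Northgate Ventures LLC.
Chain via Meridian Holdings Ltd → Crosswind Media Ltd (R1): 46% × 79% × 39% = 14.1726% of Northgate Ventures LLC.
Aggregating (R2): 1.638% + 14.1726% = 15.8106%.
15.8106% does not exceed the 80% threshold, so Beatriz is not a related party to Northgate Ventures LLC.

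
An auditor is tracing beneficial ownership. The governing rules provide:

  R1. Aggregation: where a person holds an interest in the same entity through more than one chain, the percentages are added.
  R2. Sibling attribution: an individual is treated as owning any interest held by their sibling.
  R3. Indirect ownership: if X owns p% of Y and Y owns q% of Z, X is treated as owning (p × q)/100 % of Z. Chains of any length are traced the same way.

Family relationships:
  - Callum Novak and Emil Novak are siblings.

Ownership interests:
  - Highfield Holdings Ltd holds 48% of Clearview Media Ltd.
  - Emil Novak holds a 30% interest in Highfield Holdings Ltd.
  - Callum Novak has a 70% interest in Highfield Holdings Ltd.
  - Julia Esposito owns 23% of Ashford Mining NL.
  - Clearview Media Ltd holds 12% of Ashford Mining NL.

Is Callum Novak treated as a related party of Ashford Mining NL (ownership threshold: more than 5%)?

By sibling attribution (R2), Callum Novak is treated as also owning Emil Novak's interest in Highfield Holdings Ltd, giving 70% + 30% = 100%.
Chain via Highfield Holdings Ltd → Clearview Media Ltd (R3): 100% × 48% × 12% = 5.76% of Ashford Mining NL.
5.76% exceeds the 5% threshold, so Callum is a related party to Ashford Mining NL.

Yes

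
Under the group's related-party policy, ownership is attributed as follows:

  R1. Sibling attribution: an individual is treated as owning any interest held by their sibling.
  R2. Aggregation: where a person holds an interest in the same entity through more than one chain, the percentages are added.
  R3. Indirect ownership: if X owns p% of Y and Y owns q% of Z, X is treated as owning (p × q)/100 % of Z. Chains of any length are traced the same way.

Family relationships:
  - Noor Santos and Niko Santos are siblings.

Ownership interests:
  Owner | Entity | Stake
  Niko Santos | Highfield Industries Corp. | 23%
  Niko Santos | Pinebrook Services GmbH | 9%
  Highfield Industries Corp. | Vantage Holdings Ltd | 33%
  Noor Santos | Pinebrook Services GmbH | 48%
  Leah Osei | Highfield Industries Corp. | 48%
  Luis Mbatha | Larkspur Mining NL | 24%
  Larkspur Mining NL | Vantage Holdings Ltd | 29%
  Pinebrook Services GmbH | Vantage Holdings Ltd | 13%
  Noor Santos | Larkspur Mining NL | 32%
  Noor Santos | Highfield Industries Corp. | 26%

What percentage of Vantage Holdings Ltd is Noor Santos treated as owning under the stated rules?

By sibling attribution (R1), Noor Santos is treated as also owning Niko Santos's interest in Highfield Industries Corp, giving 26% + 23% = 49%.
By sibling attribution (R1), Noor Santos is treated as also owning Niko Santos's interest in Pinebrook Services GmbH, giving 48% + 9% = 57%.
Chain via Larkspur Mining NL (R3): 32% × 29% = 9.28% of Vantage Holdings Ltd.
Chain via Highfield Industries Corp. (R3): 49% × 33% = 16.17% of Vantage Holdings Ltd.
Chain via Pinebrook Services GmbH (R3): 57% × 13% = 7.41% of Vantage Holdings Ltd.
Aggregating (R2): 9.28% + 16.17% + 7.41% = 32.86%.

32.86%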